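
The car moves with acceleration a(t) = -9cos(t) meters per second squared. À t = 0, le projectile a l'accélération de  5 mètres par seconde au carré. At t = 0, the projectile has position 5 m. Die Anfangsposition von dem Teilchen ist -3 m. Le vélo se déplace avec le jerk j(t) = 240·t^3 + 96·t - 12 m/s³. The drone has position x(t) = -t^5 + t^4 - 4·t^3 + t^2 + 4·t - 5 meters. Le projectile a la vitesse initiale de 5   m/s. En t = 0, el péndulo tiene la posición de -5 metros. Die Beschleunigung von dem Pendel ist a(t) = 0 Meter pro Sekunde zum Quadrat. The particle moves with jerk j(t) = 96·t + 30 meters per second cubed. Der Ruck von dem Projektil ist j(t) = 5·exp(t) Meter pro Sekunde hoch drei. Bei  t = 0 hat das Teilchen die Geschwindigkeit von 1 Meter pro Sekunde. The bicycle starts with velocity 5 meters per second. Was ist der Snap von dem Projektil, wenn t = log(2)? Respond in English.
We must differentiate our jerk equation j(t) = 5·exp(t) 1 time. Taking d/dt of j(t), we find s(t) = 5·exp(t). We have snap s(t) = 5·exp(t). Substituting t = log(2): s(log(2)) = 10.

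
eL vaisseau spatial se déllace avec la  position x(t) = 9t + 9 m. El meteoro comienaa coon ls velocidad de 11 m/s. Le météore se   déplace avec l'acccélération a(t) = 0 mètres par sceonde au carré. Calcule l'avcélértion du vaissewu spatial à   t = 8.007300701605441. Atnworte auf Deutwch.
Ausgehend von der Position x(t) = 9·t + 9, nehmen wir 2 Ableitungen. Durch Ableiten von der Position erhalten wir die Geschwindigkeit: v(t) = 9. Durch Ableiten von der Geschwindigkeit erhalten wir die Beschleunigung: a(t) = 0. Mit a(t) = 0 und Einsetzen von t = 8.007300701605441, finden wir a = 0.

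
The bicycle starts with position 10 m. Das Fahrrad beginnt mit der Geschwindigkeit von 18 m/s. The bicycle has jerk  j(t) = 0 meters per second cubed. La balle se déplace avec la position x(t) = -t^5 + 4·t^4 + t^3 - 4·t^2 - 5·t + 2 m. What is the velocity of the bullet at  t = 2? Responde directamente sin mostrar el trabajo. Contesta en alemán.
Die Antwort ist 39.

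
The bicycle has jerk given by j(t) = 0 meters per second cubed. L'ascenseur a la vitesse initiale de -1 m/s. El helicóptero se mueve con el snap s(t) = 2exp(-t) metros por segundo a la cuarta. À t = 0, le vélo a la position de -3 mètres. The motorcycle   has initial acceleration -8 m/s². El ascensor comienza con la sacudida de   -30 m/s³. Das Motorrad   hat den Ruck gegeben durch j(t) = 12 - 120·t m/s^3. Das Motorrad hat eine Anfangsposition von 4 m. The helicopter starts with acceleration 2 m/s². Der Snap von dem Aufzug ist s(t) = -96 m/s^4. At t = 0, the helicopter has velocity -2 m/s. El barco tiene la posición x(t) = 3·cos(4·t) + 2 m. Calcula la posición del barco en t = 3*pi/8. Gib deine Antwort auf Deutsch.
Wir haben die Position x(t) = 3·cos(4·t) + 2. Durch Einsetzen von t = 3*pi/8: x(3*pi/8) = 2.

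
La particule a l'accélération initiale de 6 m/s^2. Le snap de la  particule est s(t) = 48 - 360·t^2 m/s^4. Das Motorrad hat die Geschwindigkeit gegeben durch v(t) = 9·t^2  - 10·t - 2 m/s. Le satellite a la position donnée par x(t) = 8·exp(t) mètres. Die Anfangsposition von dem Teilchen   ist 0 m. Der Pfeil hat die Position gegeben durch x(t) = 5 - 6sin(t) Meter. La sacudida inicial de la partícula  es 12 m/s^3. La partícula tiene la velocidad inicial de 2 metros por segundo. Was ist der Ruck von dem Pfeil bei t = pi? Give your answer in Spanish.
Para resolver esto, necesitamos tomar 3 derivadas de nuestra ecuación de la posición x(t) = 5 - 6·sin(t). Tomando d/dt de x(t), encontramos v(t) = -6·cos(t). Derivando la velocidad, obtenemos la aceleración: a(t) = 6·sin(t). Tomando d/dt de a(t), encontramos j(t) = 6·cos(t). Usando j(t) = 6·cos(t) y sustituyendo t = pi, encontramos j = -6.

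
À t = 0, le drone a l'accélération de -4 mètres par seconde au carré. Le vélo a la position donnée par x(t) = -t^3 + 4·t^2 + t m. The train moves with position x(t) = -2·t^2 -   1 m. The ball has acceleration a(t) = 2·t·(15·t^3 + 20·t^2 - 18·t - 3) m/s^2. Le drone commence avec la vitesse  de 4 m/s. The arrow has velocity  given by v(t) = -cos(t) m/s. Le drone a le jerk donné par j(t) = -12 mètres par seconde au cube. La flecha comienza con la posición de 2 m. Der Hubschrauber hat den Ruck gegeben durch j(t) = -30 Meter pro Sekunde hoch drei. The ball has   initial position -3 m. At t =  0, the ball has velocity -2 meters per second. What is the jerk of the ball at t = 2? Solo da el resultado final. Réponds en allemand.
Die Antwort ist 1290.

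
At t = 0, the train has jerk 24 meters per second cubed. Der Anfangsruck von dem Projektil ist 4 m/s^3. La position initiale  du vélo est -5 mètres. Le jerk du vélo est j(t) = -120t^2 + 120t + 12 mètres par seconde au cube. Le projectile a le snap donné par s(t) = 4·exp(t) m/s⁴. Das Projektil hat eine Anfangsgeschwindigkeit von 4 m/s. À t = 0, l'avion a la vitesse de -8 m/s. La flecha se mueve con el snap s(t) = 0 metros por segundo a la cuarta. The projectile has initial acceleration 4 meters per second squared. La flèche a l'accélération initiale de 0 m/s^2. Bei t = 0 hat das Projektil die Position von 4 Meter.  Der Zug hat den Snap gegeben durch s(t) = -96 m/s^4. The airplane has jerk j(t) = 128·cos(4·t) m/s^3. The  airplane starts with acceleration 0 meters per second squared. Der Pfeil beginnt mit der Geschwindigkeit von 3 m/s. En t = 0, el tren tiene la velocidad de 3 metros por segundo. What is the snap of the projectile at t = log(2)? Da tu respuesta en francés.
De l'équation du snap s(t) = 4·exp(t), nous substituons t = log(2) pour obtenir s = 8.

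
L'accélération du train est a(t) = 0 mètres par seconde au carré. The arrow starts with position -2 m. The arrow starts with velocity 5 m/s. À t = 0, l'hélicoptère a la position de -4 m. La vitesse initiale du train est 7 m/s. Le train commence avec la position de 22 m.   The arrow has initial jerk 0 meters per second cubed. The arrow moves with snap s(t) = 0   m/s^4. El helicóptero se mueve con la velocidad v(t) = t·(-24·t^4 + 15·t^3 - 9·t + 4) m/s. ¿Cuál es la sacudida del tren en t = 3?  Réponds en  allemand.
Um dies zu lösen, müssen wir 1 Ableitung unserer Gleichung für die Beschleunigung a(t) = 0 nehmen. Mit d/dt von a(t) finden wir j(t) = 0. Aus der Gleichung für den Ruck j(t) = 0, setzen wir t = 3 ein und erhalten j = 0.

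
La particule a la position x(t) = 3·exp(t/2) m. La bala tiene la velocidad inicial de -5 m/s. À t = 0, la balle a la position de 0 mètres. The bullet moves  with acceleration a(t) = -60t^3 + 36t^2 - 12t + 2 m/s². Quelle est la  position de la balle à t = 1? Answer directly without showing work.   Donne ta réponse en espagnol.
La respuesta es -6.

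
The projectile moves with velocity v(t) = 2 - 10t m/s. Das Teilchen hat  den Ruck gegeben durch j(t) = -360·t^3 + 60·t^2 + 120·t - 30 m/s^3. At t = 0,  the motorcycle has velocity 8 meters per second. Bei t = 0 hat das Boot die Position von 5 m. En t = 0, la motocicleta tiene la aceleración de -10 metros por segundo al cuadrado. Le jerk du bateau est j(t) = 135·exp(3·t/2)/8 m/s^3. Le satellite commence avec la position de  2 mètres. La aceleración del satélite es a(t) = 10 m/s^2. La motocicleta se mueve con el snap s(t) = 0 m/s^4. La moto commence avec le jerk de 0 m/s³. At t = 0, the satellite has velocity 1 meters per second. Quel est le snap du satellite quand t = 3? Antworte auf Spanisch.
Para resolver esto, necesitamos tomar 2 derivadas de nuestra ecuación de la aceleración a(t) = 10. La derivada de la aceleración da la sacudida: j(t) = 0. La derivada de la sacudida da el snap: s(t) = 0. Tenemos el snap s(t) = 0. Sustituyendo t = 3: s(3) = 0.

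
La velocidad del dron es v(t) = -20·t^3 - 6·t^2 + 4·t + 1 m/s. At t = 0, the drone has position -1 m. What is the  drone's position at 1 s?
To solve this, we need to take 1 integral of our velocity equation v(t) = -20·t^3 - 6·t^2 + 4·t + 1. Finding the antiderivative of v(t) and using x(0) = -1: x(t) = -5·t^4 - 2·t^3 + 2·t^2 + t - 1. From the given position equation x(t) = -5·t^4 - 2·t^3 + 2·t^2 + t - 1, we substitute t = 1 to get x = -5.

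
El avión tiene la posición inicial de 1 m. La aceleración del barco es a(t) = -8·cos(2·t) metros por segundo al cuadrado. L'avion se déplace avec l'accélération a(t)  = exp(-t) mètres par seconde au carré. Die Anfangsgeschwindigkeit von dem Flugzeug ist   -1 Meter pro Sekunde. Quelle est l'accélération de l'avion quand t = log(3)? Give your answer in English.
From the given acceleration equation a(t) = exp(-t), we substitute t = log(3) to get a = 1/3.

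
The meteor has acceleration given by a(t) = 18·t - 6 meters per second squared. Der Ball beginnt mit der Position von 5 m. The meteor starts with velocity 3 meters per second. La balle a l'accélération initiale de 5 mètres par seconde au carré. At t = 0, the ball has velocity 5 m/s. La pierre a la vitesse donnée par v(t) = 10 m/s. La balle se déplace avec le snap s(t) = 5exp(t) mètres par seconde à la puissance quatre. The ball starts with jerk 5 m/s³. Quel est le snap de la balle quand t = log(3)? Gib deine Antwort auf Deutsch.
Wir haben den Snap s(t) = 5·exp(t). Durch Einsetzen von t = log(3): s(log(3)) = 15.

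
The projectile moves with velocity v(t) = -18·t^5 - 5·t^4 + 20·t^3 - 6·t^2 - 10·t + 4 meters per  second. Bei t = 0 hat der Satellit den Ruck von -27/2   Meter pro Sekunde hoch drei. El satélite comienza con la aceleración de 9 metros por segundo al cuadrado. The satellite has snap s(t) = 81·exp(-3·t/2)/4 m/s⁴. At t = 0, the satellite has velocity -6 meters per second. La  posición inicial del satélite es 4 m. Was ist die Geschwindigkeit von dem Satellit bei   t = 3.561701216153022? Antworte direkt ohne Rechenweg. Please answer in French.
À t = 3.561701216153022, v = -0.0287018885570069.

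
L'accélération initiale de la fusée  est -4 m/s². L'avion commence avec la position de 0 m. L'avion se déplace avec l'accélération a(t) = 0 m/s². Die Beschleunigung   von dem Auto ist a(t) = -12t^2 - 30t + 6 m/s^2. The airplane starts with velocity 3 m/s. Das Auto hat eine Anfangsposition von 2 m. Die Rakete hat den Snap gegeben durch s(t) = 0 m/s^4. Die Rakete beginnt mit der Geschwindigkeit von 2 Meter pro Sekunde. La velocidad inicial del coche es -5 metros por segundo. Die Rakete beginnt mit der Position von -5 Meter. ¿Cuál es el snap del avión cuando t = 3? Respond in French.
Nous devons dériver notre équation de l'accélération a(t) = 0 2 fois. En dérivant l'accélération, nous obtenons le jerk: j(t) = 0. En dérivant le jerk, nous obtenons le snap: s(t) = 0. De l'équation du snap s(t) = 0, nous substituons t = 3 pour obtenir s = 0.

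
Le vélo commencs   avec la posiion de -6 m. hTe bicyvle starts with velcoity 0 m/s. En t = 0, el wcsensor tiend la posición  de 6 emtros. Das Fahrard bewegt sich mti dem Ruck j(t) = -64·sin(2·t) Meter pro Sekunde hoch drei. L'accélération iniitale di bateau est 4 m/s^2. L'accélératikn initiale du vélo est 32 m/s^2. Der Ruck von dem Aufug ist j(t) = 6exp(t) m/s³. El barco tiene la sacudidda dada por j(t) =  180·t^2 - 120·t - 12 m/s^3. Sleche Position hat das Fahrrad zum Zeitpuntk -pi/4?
Wir müssen unsere Gleichung für den Ruck j(t) = -64·sin(2·t) 3-mal integrieren. Das Integral von dem Ruck, mit a(0) = 32, ergibt die Beschleunigung: a(t) = 32·cos(2·t). Die Stammfunktion von der Beschleunigung, mit v(0) = 0, ergibt die Geschwindigkeit: v(t) = 16·sin(2·t). Die Stammfunktion von der Geschwindigkeit, mit x(0) = -6, ergibt die Position: x(t) = 2 - 8·cos(2·t). Mit x(t) = 2 - 8·cos(2·t) und Einsetzen von t = -pi/4, finden wir x = 2.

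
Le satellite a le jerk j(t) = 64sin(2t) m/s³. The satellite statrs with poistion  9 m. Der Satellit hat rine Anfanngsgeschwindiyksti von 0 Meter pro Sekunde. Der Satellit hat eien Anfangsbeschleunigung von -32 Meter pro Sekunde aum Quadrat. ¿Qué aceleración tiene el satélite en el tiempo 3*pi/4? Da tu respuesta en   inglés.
To solve this, we need to take 1 antiderivative of our jerk equation j(t) = 64·sin(2·t). The integral of jerk, with a(0) = -32, gives acceleration: a(t) = -32·cos(2·t). Using a(t) = -32·cos(2·t) and substituting t = 3*pi/4, we find a = 0.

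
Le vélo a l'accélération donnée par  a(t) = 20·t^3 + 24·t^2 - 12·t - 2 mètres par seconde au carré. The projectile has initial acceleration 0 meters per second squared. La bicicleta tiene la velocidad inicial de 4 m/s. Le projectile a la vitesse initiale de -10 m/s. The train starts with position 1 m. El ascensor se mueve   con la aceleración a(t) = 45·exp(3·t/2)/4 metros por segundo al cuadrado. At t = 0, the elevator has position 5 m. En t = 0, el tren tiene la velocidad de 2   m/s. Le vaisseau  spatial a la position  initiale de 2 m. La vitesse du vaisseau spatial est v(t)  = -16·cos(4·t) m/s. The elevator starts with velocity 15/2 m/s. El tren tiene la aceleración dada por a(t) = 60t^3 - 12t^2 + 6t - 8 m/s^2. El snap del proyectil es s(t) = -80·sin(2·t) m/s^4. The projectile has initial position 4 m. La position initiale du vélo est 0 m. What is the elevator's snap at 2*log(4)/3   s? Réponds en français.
Nous devons dériver notre équation de l'accélération a(t) = 45·exp(3·t/2)/4 2 fois. En prenant d/dt de a(t), nous trouvons j(t) = 135·exp(3·t/2)/8. En prenant d/dt de j(t), nous trouvons s(t) = 405·exp(3·t/2)/16. Nous avons le snap s(t) = 405·exp(3·t/2)/16. En substituant t = 2*log(4)/3: s(2*log(4)/3) = 405/4.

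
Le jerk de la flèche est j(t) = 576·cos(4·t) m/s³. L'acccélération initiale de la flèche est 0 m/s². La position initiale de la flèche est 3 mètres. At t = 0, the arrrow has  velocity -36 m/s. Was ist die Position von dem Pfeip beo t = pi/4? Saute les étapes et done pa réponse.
Bei t = pi/4, x = 3.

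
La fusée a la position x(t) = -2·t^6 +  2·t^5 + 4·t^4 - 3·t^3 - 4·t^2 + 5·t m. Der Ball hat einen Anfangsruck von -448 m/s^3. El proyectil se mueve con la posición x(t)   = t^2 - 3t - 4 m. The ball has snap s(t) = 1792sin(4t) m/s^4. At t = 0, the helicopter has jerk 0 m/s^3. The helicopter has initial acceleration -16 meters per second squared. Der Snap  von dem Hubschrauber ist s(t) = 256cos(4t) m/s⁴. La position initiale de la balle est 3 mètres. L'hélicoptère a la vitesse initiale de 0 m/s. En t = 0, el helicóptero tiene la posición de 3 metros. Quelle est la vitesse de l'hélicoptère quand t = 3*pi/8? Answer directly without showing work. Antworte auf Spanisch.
La velocidad en t = 3*pi/8 es v = 4.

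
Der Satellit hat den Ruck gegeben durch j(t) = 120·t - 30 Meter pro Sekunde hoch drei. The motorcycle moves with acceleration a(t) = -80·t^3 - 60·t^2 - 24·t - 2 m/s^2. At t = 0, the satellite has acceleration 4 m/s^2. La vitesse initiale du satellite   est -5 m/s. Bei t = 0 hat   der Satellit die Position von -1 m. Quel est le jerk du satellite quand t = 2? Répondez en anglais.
We have jerk j(t) = 120·t - 30. Substituting t = 2: j(2) = 210.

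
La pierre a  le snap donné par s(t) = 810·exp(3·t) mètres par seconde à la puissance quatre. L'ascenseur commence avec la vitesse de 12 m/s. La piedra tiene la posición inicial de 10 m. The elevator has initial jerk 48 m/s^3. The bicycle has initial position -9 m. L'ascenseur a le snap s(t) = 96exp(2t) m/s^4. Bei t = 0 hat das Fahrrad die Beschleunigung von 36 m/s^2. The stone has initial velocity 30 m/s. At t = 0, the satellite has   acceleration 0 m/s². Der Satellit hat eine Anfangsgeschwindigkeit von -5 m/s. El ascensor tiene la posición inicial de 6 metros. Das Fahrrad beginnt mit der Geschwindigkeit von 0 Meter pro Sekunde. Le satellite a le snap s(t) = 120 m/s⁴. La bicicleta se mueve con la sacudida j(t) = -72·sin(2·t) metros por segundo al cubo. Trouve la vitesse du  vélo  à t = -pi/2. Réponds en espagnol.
Necesitamos integrar nuestra ecuación de la sacudida j(t) = -72·sin(2·t) 2 veces. La antiderivada de la sacudida es la aceleración. Usando a(0) = 36, obtenemos a(t) = 36·cos(2·t). Integrando la aceleración y usando la condición inicial v(0) = 0, obtenemos v(t) = 18·sin(2·t). Tenemos la velocidad v(t) = 18·sin(2·t). Sustituyendo t = -pi/2: v(-pi/2) = 0.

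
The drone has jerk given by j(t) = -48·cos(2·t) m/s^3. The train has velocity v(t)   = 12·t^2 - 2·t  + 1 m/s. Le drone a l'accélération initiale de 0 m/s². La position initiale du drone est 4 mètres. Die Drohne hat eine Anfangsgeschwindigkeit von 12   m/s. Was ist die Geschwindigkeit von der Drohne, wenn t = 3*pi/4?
Ausgehend von dem Ruck j(t) = -48·cos(2·t), nehmen wir 2 Integrale. Mit ∫j(t)dt und Anwendung von a(0) = 0, finden wir a(t) = -24·sin(2·t). Die Stammfunktion von der Beschleunigung, mit v(0) = 12, ergibt die Geschwindigkeit: v(t) = 12·cos(2·t). Mit v(t) = 12·cos(2·t) und Einsetzen von t = 3*pi/4, finden wir v = 0.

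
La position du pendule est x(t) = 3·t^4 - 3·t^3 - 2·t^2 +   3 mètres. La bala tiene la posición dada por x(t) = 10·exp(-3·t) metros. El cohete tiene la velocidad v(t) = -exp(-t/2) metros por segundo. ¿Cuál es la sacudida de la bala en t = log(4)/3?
Debemos derivar nuestra ecuación de la posición x(t) = 10·exp(-3·t) 3 veces. Tomando d/dt de x(t), encontramos v(t) = -30·exp(-3·t). La derivada de la velocidad da la aceleración: a(t) = 90·exp(-3·t). Tomando d/dt de a(t), encontramos j(t) = -270·exp(-3·t). Tenemos la sacudida j(t) = -270·exp(-3·t). Sustituyendo t = log(4)/3: j(log(4)/3) = -135/2.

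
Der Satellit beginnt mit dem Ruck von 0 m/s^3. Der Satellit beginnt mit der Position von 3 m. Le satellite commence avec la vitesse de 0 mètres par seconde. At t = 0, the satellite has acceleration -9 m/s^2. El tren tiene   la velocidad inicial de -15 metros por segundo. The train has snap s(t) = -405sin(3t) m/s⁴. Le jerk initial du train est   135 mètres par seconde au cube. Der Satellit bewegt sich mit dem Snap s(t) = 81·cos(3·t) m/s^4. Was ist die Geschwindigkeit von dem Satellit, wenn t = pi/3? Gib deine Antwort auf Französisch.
En partant du snap s(t) = 81·cos(3·t), nous prenons 3 intégrales. La primitive du snap est le jerk. En utilisant j(0) = 0, nous obtenons j(t) = 27·sin(3·t). En prenant ∫j(t)dt et en appliquant a(0) = -9, nous trouvons a(t) = -9·cos(3·t). L'intégrale de l'accélération est la vitesse. En utilisant v(0) = 0, nous obtenons v(t) = -3·sin(3·t). En utilisant v(t) = -3·sin(3·t) et en substituant t = pi/3, nous trouvons v = 0.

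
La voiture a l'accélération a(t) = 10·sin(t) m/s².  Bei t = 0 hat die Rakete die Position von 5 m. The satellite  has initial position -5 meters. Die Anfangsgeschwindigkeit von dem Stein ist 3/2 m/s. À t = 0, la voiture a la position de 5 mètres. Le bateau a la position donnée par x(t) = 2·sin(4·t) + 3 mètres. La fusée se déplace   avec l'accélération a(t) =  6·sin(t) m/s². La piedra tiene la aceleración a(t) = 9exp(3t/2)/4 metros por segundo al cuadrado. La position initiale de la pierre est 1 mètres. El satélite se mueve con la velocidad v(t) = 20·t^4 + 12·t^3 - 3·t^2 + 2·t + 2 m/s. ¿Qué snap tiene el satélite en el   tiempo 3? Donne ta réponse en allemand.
Ausgehend von der Geschwindigkeit v(t) = 20·t^4 + 12·t^3 - 3·t^2 + 2·t + 2, nehmen wir 3 Ableitungen. Durch Ableiten von der Geschwindigkeit erhalten wir die Beschleunigung: a(t) = 80·t^3 + 36·t^2 - 6·t + 2. Durch Ableiten von der Beschleunigung erhalten wir den Ruck: j(t) = 240·t^2 + 72·t - 6. Durch Ableiten von dem Ruck erhalten wir den Snap: s(t) = 480·t + 72. Aus der Gleichung für den Snap s(t) = 480·t + 72, setzen wir t = 3 ein und erhalten s = 1512.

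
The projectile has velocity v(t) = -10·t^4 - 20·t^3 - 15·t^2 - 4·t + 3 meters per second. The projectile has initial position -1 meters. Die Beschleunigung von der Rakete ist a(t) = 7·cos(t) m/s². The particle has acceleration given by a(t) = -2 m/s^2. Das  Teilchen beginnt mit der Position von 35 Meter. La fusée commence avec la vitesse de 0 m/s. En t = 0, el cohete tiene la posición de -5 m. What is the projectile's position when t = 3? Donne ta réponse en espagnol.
Necesitamos integrar nuestra ecuación de la velocidad v(t) = -10·t^4 - 20·t^3 - 15·t^2 - 4·t + 3 1 vez. La antiderivada de la velocidad, con x(0) = -1, da la posición: x(t) = -2·t^5 - 5·t^4 - 5·t^3 - 2·t^2 + 3·t - 1. Tenemos la posición x(t) = -2·t^5 - 5·t^4 - 5·t^3 - 2·t^2 + 3·t - 1. Sustituyendo t = 3: x(3) = -1036.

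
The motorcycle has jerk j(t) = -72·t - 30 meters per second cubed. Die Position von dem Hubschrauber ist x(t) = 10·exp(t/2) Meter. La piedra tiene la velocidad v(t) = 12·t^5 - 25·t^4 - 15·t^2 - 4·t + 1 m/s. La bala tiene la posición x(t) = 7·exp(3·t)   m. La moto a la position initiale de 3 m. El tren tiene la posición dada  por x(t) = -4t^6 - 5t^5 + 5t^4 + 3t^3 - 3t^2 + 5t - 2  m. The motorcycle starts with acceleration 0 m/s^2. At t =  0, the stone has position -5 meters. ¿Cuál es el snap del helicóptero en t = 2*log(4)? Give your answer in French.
En partant de la position x(t) = 10·exp(t/2), nous prenons 4 dérivées. En prenant d/dt de x(t), nous trouvons v(t) = 5·exp(t/2). La dérivée de la vitesse donne l'accélération: a(t) = 5·exp(t/2)/2. La dérivée de l'accélération donne le jerk: j(t) = 5·exp(t/2)/4. La dérivée du jerk donne le snap: s(t) = 5·exp(t/2)/8. De l'équation du snap s(t) = 5·exp(t/2)/8, nous substituons t = 2*log(4) pour obtenir s = 5/2.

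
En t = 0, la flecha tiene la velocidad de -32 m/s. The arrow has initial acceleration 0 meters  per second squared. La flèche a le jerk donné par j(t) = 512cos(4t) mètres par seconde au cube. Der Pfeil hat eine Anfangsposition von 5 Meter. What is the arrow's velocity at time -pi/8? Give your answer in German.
Wir müssen die Stammfunktion unserer Gleichung für den Ruck j(t) = 512·cos(4·t) 2-mal finden. Durch Integration von dem Ruck und Verwendung der Anfangsbedingung a(0) = 0, erhalten wir a(t) = 128·sin(4·t). Durch Integration von der Beschleunigung und Verwendung der Anfangsbedingung v(0) = -32, erhalten wir v(t) = -32·cos(4·t). Mit v(t) = -32·cos(4·t) und Einsetzen von t = -pi/8, finden wir v = 0.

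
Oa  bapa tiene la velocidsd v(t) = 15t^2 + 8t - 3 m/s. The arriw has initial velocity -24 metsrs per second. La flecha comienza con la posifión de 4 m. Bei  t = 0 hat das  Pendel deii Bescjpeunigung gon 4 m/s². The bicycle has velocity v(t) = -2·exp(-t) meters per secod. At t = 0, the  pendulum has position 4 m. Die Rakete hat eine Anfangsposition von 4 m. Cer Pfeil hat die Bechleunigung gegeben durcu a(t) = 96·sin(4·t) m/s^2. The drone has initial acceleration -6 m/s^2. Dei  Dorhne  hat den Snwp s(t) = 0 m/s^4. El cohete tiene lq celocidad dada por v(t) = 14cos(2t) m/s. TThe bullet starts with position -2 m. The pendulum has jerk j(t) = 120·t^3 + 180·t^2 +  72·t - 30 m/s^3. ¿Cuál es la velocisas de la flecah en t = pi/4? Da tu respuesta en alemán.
Um dies zu lösen, müssen wir 1 Integral unserer Gleichung für die Beschleunigung a(t) = 96·sin(4·t) finden. Das Integral von der Beschleunigung, mit v(0) = -24, ergibt die Geschwindigkeit: v(t) = -24·cos(4·t). Mit v(t) = -24·cos(4·t) und Einsetzen von t = pi/4, finden wir v = 24.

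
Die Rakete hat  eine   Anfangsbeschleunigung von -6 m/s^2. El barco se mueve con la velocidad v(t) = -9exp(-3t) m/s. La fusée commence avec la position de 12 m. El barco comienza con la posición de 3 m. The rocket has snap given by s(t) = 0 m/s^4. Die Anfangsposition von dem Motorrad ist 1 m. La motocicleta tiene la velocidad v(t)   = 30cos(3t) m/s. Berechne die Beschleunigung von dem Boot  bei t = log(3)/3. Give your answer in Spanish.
Partiendo de la velocidad v(t) = -9·exp(-3·t), tomamos 1 derivada. Tomando d/dt de v(t), encontramos a(t) = 27·exp(-3·t). De la ecuación de la aceleración a(t) = 27·exp(-3·t), sustituimos t = log(3)/3 para obtener a = 9.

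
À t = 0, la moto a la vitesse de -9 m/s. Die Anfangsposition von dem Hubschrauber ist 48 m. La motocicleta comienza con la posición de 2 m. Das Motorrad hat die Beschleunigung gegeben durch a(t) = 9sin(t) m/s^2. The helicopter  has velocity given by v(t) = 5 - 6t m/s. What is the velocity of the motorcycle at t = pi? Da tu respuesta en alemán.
Wir müssen die Stammfunktion unserer Gleichung für die Beschleunigung a(t) = 9·sin(t) 1-mal finden. Mit ∫a(t)dt und Anwendung von v(0) = -9, finden wir v(t) = -9·cos(t). Wir haben die Geschwindigkeit v(t) = -9·cos(t). Durch Einsetzen von t = pi: v(pi) = 9.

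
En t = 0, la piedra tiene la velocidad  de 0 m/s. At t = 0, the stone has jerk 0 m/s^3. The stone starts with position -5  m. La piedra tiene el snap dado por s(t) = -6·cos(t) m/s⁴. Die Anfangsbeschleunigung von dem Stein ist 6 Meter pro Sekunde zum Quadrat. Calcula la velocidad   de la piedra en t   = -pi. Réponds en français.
Nous devons trouver l'intégrale de notre équation du snap s(t) = -6·cos(t) 3 fois. En intégrant le snap et en utilisant la condition initiale j(0) = 0, nous obtenons j(t) = -6·sin(t). En prenant ∫j(t)dt et en appliquant a(0) = 6, nous trouvons a(t) = 6·cos(t). La primitive de l'accélération est la vitesse. En utilisant v(0) = 0, nous obtenons v(t) = 6·sin(t). Nous avons la vitesse v(t) = 6·sin(t). En substituant t = -pi: v(-pi) = 0.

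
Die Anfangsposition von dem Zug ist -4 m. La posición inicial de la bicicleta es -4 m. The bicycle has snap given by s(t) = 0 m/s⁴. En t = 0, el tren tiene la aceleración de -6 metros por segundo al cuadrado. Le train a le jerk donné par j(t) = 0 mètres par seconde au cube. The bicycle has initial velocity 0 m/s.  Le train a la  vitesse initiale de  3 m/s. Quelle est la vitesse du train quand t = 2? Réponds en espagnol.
Debemos encontrar la integral de nuestra ecuación de la sacudida j(t) = 0 2 veces. La antiderivada de la sacudida, con a(0) = -6, da la aceleración: a(t) = -6. Tomando ∫a(t)dt y aplicando v(0) = 3, encontramos v(t) = 3 - 6·t. Tenemos la velocidad v(t) = 3 - 6·t. Sustituyendo t = 2: v(2) = -9.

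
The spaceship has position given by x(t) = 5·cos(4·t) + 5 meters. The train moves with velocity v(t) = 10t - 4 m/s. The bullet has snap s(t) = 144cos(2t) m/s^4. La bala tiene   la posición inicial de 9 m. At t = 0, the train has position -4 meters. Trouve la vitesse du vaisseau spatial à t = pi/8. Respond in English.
We must differentiate our position equation x(t) = 5·cos(4·t) + 5 1 time. Differentiating position, we get velocity: v(t) = -20·sin(4·t). Using v(t) = -20·sin(4·t) and substituting t = pi/8, we find v = -20.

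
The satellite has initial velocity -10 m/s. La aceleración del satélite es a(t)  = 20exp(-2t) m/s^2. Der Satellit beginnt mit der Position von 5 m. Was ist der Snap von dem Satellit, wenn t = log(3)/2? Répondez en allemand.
Um dies zu lösen, müssen wir 2 Ableitungen unserer Gleichung für die Beschleunigung a(t) = 20·exp(-2·t) nehmen. Mit d/dt von a(t) finden wir j(t) = -40·exp(-2·t). Mit d/dt von j(t) finden wir s(t) = 80·exp(-2·t). Aus der Gleichung für den Snap s(t) = 80·exp(-2·t), setzen wir t = log(3)/2 ein und erhalten s = 80/3.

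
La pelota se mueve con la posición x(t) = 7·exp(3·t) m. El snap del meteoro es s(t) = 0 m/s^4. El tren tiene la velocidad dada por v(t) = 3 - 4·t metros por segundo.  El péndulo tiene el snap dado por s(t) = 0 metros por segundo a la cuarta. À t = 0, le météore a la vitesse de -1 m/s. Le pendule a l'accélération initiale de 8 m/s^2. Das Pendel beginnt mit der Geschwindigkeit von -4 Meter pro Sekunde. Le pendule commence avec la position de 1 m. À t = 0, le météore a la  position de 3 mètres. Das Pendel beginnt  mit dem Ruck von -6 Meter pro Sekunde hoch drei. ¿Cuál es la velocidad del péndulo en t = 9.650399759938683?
Para resolver esto, necesitamos tomar 3 integrales de nuestra ecuación del snap s(t) = 0. Tomando ∫s(t)dt y aplicando j(0) = -6, encontramos j(t) = -6. La antiderivada de la sacudida es la aceleración. Usando a(0) = 8, obtenemos a(t) = 8 - 6·t. La antiderivada de la aceleración es la velocidad. Usando v(0) = -4, obtenemos v(t) = -3·t^2 + 8·t - 4. Tenemos la velocidad v(t) = -3·t^2 + 8·t - 4. Sustituyendo t = 9.650399759938683: v(9.650399759938683) = -206.187448500364.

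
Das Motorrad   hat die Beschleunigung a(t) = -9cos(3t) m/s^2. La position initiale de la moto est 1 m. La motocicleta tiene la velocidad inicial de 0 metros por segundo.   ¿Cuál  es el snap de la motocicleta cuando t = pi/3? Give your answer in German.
Wir müssen unsere Gleichung für die Beschleunigung a(t) = -9·cos(3·t) 2-mal ableiten. Mit d/dt von a(t) finden wir j(t) = 27·sin(3·t). Mit d/dt von j(t) finden wir s(t) = 81·cos(3·t). Aus der Gleichung für den Snap s(t) = 81·cos(3·t), setzen wir t = pi/3 ein und erhalten s = -81.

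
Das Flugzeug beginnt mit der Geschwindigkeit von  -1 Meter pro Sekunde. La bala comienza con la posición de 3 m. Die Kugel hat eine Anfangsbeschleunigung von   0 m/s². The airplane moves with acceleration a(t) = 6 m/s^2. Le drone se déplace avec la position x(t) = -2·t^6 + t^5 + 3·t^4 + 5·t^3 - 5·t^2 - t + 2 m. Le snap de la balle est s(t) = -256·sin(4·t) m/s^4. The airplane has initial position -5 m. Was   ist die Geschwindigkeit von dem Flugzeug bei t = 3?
Ausgehend von der Beschleunigung a(t) = 6, nehmen wir 1 Stammfunktion. Die Stammfunktion von der Beschleunigung, mit v(0) = -1, ergibt die Geschwindigkeit: v(t) = 6·t - 1. Aus der Gleichung für die Geschwindigkeit v(t) = 6·t - 1, setzen wir t = 3 ein und erhalten v = 17.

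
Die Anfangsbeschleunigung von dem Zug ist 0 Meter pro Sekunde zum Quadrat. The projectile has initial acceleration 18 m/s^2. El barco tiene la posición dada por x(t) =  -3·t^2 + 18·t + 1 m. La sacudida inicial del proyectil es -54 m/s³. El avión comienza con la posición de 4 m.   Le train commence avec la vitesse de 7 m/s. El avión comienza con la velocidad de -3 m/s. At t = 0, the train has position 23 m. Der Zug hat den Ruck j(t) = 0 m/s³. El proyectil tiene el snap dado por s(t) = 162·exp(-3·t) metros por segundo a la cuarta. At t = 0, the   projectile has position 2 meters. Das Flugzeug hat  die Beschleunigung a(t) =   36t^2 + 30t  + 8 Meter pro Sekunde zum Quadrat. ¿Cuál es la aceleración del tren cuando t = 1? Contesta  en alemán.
Ausgehend von dem Ruck j(t) = 0, nehmen wir 1 Stammfunktion. Das Integral von dem Ruck ist die Beschleunigung. Mit a(0) = 0 erhalten wir a(t) = 0. Aus der Gleichung für die Beschleunigung a(t) = 0, setzen wir t = 1 ein und erhalten a = 0.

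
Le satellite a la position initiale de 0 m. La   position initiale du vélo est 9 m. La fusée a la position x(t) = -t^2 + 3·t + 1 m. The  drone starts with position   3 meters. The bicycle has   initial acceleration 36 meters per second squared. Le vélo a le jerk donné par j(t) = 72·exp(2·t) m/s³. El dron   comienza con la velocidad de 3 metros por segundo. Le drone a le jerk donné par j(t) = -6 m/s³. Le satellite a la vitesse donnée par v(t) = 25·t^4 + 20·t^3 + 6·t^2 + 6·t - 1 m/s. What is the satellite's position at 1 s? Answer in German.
Um dies zu lösen, müssen wir 1 Integral unserer Gleichung für die Geschwindigkeit v(t) = 25·t^4 + 20·t^3 + 6·t^2 + 6·t - 1 finden. Mit ∫v(t)dt und Anwendung von x(0) = 0, finden wir x(t) = 5·t^5 + 5·t^4 + 2·t^3 + 3·t^2 - t. Wir haben die Position x(t) = 5·t^5 + 5·t^4 + 2·t^3 + 3·t^2 - t. Durch Einsetzen von t = 1: x(1) = 14.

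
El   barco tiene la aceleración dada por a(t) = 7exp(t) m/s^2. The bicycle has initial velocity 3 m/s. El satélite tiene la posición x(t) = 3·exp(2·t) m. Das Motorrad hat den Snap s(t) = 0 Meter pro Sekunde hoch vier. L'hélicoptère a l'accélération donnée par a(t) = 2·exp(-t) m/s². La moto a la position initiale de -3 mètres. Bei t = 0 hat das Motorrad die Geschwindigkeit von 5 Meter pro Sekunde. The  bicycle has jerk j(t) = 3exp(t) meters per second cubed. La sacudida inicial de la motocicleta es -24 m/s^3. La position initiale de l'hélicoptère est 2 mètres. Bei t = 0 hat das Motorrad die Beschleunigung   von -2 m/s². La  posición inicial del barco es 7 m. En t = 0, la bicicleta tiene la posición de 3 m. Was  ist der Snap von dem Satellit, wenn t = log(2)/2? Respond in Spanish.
Para resolver esto, necesitamos tomar 4 derivadas de nuestra ecuación de la posición x(t) = 3·exp(2·t). Derivando la posición, obtenemos la velocidad: v(t) = 6·exp(2·t). La derivada de la velocidad da la aceleración: a(t) = 12·exp(2·t). Tomando d/dt de a(t), encontramos j(t) = 24·exp(2·t). La derivada de la sacudida da el snap: s(t) = 48·exp(2·t). De la ecuación del snap s(t) = 48·exp(2·t), sustituimos t = log(2)/2 para obtener s = 96.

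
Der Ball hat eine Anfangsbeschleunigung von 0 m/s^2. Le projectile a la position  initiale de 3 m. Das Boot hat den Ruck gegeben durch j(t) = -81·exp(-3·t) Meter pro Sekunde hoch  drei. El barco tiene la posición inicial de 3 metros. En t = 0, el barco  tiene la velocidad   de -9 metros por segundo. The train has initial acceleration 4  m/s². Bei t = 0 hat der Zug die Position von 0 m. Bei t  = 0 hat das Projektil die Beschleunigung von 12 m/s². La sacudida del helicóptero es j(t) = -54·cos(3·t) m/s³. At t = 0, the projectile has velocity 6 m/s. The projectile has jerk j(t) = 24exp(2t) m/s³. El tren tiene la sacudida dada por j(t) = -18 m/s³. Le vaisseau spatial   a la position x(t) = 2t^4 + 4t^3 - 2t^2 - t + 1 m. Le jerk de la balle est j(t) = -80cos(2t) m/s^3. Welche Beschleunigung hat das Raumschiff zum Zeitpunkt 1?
Um dies zu lösen, müssen wir 2 Ableitungen unserer Gleichung für die Position x(t) = 2·t^4 + 4·t^3 - 2·t^2 - t + 1 nehmen. Die Ableitung von der Position ergibt die Geschwindigkeit: v(t) = 8·t^3 + 12·t^2 - 4·t - 1. Die Ableitung von der Geschwindigkeit ergibt die Beschleunigung: a(t) = 24·t^2 + 24·t - 4. Aus der Gleichung für die Beschleunigung a(t) = 24·t^2 + 24·t - 4, setzen wir t = 1 ein und erhalten a = 44.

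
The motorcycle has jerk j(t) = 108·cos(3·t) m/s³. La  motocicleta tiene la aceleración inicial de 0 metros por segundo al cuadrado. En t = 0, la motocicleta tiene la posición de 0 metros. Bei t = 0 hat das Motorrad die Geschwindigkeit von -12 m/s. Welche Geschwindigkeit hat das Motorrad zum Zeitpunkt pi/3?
Wir müssen unsere Gleichung für den Ruck j(t) = 108·cos(3·t) 2-mal integrieren. Durch Integration von dem Ruck und Verwendung der Anfangsbedingung a(0) = 0, erhalten wir a(t) = 36·sin(3·t). Die Stammfunktion von der Beschleunigung ist die Geschwindigkeit. Mit v(0) = -12 erhalten wir v(t) = -12·cos(3·t). Wir haben die Geschwindigkeit v(t) = -12·cos(3·t). Durch Einsetzen von t = pi/3: v(pi/3) = 12.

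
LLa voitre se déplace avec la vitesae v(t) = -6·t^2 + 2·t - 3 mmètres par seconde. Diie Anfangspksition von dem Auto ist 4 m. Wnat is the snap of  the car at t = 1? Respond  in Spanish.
Para resolver esto, necesitamos tomar 3 derivadas de nuestra ecuación de la velocidad v(t) = -6·t^2 + 2·t - 3. Derivando la velocidad, obtenemos la aceleración: a(t) = 2 - 12·t. Derivando la aceleración, obtenemos la sacudida: j(t) = -12. La derivada de la sacudida da el snap: s(t) = 0. Usando s(t) = 0 y sustituyendo t = 1, encontramos s = 0.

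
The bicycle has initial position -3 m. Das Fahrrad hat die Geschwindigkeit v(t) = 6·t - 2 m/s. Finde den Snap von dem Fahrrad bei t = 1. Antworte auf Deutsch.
Wir müssen unsere Gleichung für die Geschwindigkeit v(t) = 6·t - 2 3-mal ableiten. Mit d/dt von v(t) finden wir a(t) = 6. Die Ableitung von der Beschleunigung ergibt den Ruck: j(t) = 0. Mit d/dt von j(t) finden wir s(t) = 0. Wir haben den Snap s(t) = 0. Durch Einsetzen von t = 1: s(1) = 0.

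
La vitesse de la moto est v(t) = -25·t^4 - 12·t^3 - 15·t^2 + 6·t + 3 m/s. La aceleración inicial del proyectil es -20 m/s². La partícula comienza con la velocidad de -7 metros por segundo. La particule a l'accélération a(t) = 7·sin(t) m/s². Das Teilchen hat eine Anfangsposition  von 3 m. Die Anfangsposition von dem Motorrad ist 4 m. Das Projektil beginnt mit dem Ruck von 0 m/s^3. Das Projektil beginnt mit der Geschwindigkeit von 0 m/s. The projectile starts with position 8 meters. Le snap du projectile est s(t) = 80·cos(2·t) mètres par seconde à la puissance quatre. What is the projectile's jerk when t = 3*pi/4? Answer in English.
We must find the integral of our snap equation s(t) = 80·cos(2·t) 1 time. Taking ∫s(t)dt and applying j(0) = 0, we find j(t) = 40·sin(2·t). Using j(t) = 40·sin(2·t) and substituting t = 3*pi/4, we find j = -40.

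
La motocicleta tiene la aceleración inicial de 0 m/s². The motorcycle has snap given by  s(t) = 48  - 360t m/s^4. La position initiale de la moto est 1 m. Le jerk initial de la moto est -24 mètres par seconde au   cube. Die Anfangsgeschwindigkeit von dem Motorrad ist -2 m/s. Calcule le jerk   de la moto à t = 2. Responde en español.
Para resolver esto, necesitamos tomar 1 integral de nuestra ecuación del snap s(t) = 48 - 360·t. Integrando el snap y usando la condición inicial j(0) = -24, obtenemos j(t) = -180·t^2 + 48·t - 24. Tenemos la sacudida j(t) = -180·t^2 + 48·t - 24. Sustituyendo t = 2: j(2) = -648.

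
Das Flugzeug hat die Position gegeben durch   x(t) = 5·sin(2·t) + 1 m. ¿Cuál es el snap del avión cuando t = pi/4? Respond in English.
To solve this, we need to take 4 derivatives of our position equation x(t) = 5·sin(2·t) + 1. Differentiating position, we get velocity: v(t) = 10·cos(2·t). The derivative of velocity gives acceleration: a(t) = -20·sin(2·t). The derivative of acceleration gives jerk: j(t) = -40·cos(2·t). Taking d/dt of j(t), we find s(t) = 80·sin(2·t). We have snap s(t) = 80·sin(2·t). Substituting t = pi/4: s(pi/4) = 80.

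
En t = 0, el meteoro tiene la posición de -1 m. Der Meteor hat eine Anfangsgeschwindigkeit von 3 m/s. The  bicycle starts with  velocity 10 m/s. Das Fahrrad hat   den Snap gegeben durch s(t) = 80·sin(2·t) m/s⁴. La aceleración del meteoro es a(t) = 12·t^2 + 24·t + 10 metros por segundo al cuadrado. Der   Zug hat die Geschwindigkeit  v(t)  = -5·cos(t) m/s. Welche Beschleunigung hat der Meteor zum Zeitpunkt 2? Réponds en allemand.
Wir haben die Beschleunigung a(t) = 12·t^2 + 24·t + 10. Durch Einsetzen von t = 2: a(2) = 106.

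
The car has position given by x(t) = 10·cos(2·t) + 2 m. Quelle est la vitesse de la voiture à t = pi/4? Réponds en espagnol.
Para resolver esto, necesitamos tomar 1 derivada de nuestra ecuación de la posición x(t) = 10·cos(2·t) + 2. Tomando d/dt de x(t), encontramos v(t) = -20·sin(2·t). Tenemos la velocidad v(t) = -20·sin(2·t). Sustituyendo t = pi/4: v(pi/4) = -20.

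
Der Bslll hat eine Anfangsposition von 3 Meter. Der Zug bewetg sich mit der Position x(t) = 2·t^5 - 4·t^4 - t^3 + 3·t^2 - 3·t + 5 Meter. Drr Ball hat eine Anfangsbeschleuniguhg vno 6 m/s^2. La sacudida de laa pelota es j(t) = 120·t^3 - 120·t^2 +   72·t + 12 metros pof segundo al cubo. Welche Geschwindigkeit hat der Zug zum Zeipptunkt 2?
Wir müssen unsere Gleichung für die Position x(t) = 2·t^5 - 4·t^4 - t^3 + 3·t^2 - 3·t + 5 1-mal ableiten. Mit d/dt von x(t) finden wir v(t) = 10·t^4 - 16·t^3 - 3·t^2 + 6·t - 3. Wir haben die Geschwindigkeit v(t) = 10·t^4 - 16·t^3 - 3·t^2 + 6·t - 3. Durch Einsetzen von t = 2: v(2) = 29.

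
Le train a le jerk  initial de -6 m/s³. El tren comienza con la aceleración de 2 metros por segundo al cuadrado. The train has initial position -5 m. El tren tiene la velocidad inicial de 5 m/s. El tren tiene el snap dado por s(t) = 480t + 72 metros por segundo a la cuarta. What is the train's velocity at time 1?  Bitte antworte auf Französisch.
Nous devons trouver la primitive de notre équation du snap s(t) = 480·t + 72 3 fois. En prenant ∫s(t)dt et en appliquant j(0) = -6, nous trouvons j(t) = 240·t^2 + 72·t - 6. En intégrant le jerk et en utilisant la condition initiale a(0) = 2, nous obtenons a(t) = 80·t^3 + 36·t^2 - 6·t + 2. En prenant ∫a(t)dt et en appliquant v(0) = 5, nous trouvons v(t) = 20·t^4 + 12·t^3 - 3·t^2 + 2·t + 5. En utilisant v(t) = 20·t^4 + 12·t^3 - 3·t^2 + 2·t + 5 et en substituant t = 1, nous trouvons v = 36.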